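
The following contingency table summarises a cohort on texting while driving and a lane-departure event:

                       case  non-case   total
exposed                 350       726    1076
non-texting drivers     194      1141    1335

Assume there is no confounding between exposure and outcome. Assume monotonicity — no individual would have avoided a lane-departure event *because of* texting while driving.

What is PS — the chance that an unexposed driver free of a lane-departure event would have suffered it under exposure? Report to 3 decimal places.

PS ≈ 0.211

p₁ = P(outcome | exposed) = 350/1076 = 0.32528
p₀ = P(outcome | unexposed) = 194/1335 = 0.14532
Under exogeneity and monotonicity, PS = (p₁ − p₀) / (1 − p₀).
PS = (0.32528 − 0.14532) / (1 − 0.14532) = 0.17996 / 0.85468 ≈ 0.2106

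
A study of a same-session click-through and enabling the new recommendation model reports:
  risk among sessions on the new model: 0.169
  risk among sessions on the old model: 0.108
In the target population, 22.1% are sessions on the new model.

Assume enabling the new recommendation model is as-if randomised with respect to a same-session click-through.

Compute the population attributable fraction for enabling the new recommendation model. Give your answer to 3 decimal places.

Let p₁ = 0.169, p₀ = 0.108.
Overall risk P(Y=1) = π·p₁ + (1−π)·p₀ = 0.221×0.169 + 0.779×0.108 = 0.12148.
Under exogeneity, PAF = [P(Y=1) − p₀] / P(Y=1).
PAF = (0.12148 − 0.108) / 0.12148 ≈ 0.1110

PAF ≈ 0.111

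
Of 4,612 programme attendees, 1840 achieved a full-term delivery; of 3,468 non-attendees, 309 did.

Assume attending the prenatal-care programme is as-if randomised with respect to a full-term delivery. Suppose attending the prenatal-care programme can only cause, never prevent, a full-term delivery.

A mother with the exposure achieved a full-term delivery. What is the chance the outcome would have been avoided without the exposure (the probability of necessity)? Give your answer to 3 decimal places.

p₁ = P(outcome | exposed) = 1840/4612 = 0.39896
p₀ = P(outcome | unexposed) = 309/3468 = 0.0891
Under exogeneity and monotonicity, PN = (p₁ − p₀) / p₁.
PN = (0.39896 − 0.0891) / 0.39896 = 0.30986 / 0.39896 ≈ 0.7767

PN ≈ 0.777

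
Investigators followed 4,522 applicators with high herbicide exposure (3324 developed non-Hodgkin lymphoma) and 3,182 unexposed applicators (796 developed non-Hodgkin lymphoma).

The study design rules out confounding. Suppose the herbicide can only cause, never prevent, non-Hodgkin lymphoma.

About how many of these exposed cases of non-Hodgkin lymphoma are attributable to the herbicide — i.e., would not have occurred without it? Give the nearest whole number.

p₁ = P(outcome | exposed) = 3324/4522 = 0.73507
p₀ = P(outcome | unexposed) = 796/3182 = 0.25016
PN = (p₁ − p₀)/p₁ = (0.73507 − 0.25016) / 0.73507 ≈ 0.65968.
Attributable cases ≈ PN × (exposed cases) = 0.65968 × 3324 ≈ 2192.79.

about 2193 cases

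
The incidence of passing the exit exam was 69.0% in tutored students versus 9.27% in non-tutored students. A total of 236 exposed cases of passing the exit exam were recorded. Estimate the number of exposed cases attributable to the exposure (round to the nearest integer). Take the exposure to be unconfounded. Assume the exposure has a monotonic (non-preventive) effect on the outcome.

about 204 cases

p₁ = 0.69, p₀ = 0.0927.
PN = (p₁ − p₀)/p₁ = (0.69 − 0.0927) / 0.69 ≈ 0.86565.
Attributable cases ≈ PN × (exposed cases) = 0.86565 × 236 ≈ 204.29.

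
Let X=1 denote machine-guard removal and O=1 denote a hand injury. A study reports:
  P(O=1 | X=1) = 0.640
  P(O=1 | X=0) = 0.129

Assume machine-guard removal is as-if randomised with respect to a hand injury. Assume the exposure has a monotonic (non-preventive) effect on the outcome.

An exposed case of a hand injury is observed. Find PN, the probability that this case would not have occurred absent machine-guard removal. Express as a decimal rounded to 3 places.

PN ≈ 0.798

Let p₁ = 0.64, p₀ = 0.129.
Under exogeneity and monotonicity, PN = (p₁ − p₀) / p₁.
PN = (0.64 − 0.129) / 0.64 = 0.511 / 0.64 ≈ 0.7984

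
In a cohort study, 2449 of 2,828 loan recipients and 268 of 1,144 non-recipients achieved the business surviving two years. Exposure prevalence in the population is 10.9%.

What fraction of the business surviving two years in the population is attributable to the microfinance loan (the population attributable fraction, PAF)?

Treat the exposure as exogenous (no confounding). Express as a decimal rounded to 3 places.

p₁ = P(outcome | exposed) = 2449/2828 = 0.86598
p₀ = P(outcome | unexposed) = 268/1144 = 0.23427
Overall risk P(Y=1) = π·p₁ + (1−π)·p₀ = 0.109×0.86598 + 0.891×0.23427 = 0.30312.
Under exogeneity, PAF = [P(Y=1) − p₀] / P(Y=1).
PAF = (0.30312 − 0.23427) / 0.30312 ≈ 0.2272

PAF ≈ 0.227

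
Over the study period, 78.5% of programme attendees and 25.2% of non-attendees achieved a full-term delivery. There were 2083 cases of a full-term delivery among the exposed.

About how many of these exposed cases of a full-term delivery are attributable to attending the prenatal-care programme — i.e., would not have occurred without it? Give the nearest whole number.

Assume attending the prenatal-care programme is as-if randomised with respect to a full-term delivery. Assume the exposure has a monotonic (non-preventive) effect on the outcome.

about 1414 cases

p₁ = 0.785, p₀ = 0.252.
PN = (p₁ − p₀)/p₁ = (0.785 − 0.252) / 0.785 ≈ 0.67898.
Attributable cases ≈ PN × (exposed cases) = 0.67898 × 2083 ≈ 1414.32.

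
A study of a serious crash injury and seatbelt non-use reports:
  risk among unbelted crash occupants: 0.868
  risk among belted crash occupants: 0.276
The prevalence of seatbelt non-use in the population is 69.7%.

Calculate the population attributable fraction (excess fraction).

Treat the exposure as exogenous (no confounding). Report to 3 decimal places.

Let p₁ = 0.868, p₀ = 0.276.
Overall risk P(Y=1) = π·p₁ + (1−π)·p₀ = 0.697×0.868 + 0.303×0.276 = 0.68862.
Under exogeneity, PAF = [P(Y=1) − p₀] / P(Y=1).
PAF = (0.68862 − 0.276) / 0.68862 ≈ 0.5992

PAF ≈ 0.599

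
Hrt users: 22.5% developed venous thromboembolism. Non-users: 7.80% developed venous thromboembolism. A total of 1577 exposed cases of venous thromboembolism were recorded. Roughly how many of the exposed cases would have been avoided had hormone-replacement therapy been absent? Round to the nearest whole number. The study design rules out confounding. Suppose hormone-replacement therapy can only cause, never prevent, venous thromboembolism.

p₁ = 0.225, p₀ = 0.078.
PN = (p₁ − p₀)/p₁ = (0.225 − 0.078) / 0.225 ≈ 0.65333.
Attributable cases ≈ PN × (exposed cases) = 0.65333 × 1577 ≈ 1030.31.

about 1030 cases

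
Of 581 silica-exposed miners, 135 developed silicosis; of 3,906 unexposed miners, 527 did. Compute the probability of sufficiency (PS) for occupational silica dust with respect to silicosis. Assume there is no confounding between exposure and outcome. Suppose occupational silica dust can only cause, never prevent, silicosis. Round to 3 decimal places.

PS ≈ 0.113

p₁ = P(outcome | exposed) = 135/581 = 0.23236
p₀ = P(outcome | unexposed) = 527/3906 = 0.13492
Under exogeneity and monotonicity, PS = (p₁ − p₀) / (1 − p₀).
PS = (0.23236 − 0.13492) / (1 − 0.13492) = 0.097437 / 0.86508 ≈ 0.1126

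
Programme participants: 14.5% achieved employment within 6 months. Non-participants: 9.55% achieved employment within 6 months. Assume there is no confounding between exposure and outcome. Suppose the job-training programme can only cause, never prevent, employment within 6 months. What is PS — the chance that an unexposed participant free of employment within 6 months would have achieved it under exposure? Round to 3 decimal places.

PS ≈ 0.055

p₁ = 0.145, p₀ = 0.0955.
Under exogeneity and monotonicity, PS = (p₁ − p₀) / (1 − p₀).
PS = (0.145 − 0.0955) / (1 − 0.0955) = 0.0495 / 0.9045 ≈ 0.0547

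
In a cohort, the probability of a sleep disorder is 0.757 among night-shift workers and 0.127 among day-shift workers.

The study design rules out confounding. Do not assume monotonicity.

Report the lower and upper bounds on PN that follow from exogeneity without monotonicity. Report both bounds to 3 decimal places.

Let p₁ = 0.757, p₀ = 0.127.
Under exogeneity alone the bounds on PN are max{0,(p₁−p₀)/p₁} ≤ PN ≤ min{1,(1−p₀)/p₁}.
  lower = (p₁ − p₀)/p₁ = 0.63 / 0.757 ≈ 0.8322
  upper = min{1, (1 − p₀)/p₁} = 0.873 / 0.757 ≈ 1.1532 → capped at 1

0.832 ≤ PN ≤ 1.000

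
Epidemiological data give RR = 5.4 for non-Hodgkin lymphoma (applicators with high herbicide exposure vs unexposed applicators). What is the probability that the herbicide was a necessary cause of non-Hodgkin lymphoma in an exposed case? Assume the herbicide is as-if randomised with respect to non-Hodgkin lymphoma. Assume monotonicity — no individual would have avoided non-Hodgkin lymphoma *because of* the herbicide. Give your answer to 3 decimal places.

Under exogeneity and monotonicity, PN = (RR − 1) / RR = 1 − 1/RR.
PN = (5.4 − 1) / 5.4 = 4.4 / 5.4 ≈ 0.8148

PN ≈ 0.815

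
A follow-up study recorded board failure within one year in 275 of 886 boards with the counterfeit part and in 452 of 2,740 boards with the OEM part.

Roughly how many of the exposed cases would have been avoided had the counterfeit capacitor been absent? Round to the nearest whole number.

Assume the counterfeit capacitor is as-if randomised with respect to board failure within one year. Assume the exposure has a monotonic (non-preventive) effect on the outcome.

about 129 cases

p₁ = P(outcome | exposed) = 275/886 = 0.31038
p₀ = P(outcome | unexposed) = 452/2740 = 0.16496
PN = (p₁ − p₀)/p₁ = (0.31038 − 0.16496) / 0.31038 ≈ 0.46852.
Attributable cases ≈ PN × (exposed cases) = 0.46852 × 275 ≈ 128.84.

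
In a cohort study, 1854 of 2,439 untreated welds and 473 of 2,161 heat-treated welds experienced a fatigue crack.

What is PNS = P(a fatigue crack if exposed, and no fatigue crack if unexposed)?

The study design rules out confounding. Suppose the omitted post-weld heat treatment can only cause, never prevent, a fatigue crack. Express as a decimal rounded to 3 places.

p₁ = P(outcome | exposed) = 1854/2439 = 0.76015
p₀ = P(outcome | unexposed) = 473/2161 = 0.21888
Under exogeneity and monotonicity, PNS = p₁ − p₀.
PNS = 0.76015 − 0.21888 = 0.54127

PNS ≈ 0.541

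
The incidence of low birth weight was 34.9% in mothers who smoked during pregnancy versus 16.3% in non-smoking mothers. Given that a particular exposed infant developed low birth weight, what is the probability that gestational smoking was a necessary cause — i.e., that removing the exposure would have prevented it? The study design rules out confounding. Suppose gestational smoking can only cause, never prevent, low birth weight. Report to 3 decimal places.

p₁ = 0.349, p₀ = 0.163.
Under exogeneity and monotonicity, PN = (p₁ − p₀) / p₁.
PN = (0.349 − 0.163) / 0.349 = 0.186 / 0.349 ≈ 0.5330

PN ≈ 0.533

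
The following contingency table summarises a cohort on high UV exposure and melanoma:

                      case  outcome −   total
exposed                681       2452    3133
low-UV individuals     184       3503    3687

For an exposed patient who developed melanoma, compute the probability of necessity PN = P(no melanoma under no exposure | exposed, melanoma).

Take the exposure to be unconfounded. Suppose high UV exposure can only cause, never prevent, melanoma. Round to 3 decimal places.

PN ≈ 0.770

p₁ = P(outcome | exposed) = 681/3133 = 0.21736
p₀ = P(outcome | unexposed) = 184/3687 = 0.049905
Under exogeneity and monotonicity, PN = (p₁ − p₀)/p₁.
PN = (0.21736 − 0.049905) / 0.21736 ≈ 0.7704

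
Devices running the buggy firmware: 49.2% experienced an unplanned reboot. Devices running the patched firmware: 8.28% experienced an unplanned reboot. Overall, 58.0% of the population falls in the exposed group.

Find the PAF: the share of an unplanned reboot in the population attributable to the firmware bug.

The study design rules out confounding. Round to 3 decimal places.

p₁ = 0.492, p₀ = 0.0828.
Overall risk P(Y=1) = π·p₁ + (1−π)·p₀ = 0.58×0.492 + 0.42×0.0828 = 0.32014.
Under exogeneity, PAF = [P(Y=1) − p₀] / P(Y=1).
PAF = (0.32014 − 0.0828) / 0.32014 ≈ 0.7414

PAF ≈ 0.741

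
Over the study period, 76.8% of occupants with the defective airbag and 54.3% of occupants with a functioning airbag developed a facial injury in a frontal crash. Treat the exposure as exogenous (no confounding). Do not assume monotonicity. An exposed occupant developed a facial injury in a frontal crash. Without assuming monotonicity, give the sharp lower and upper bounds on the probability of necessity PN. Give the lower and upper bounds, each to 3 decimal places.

p₁ = 0.768, p₀ = 0.543.
Under exogeneity alone the bounds on PN are max{0,(p₁−p₀)/p₁} ≤ PN ≤ min{1,(1−p₀)/p₁}.
  lower = (p₁ − p₀)/p₁ = 0.225 / 0.768 ≈ 0.2930
  upper = min{1, (1 − p₀)/p₁} = 0.457 / 0.768 ≈ 0.5951

0.293 ≤ PN ≤ 0.595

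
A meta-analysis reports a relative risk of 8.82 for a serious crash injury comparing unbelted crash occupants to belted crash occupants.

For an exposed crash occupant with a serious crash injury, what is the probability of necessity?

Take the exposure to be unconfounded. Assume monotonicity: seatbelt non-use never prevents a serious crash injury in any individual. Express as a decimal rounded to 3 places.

PN ≈ 0.887

Under exogeneity and monotonicity, PN = (RR − 1) / RR = 1 − 1/RR.
PN = (8.82 − 1) / 8.82 = 7.82 / 8.82 ≈ 0.8866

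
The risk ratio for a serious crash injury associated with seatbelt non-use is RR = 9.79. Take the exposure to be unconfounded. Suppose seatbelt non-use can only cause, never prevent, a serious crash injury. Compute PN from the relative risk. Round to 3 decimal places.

PN ≈ 0.898

Under exogeneity and monotonicity, PN = (RR − 1) / RR = 1 − 1/RR.
PN = (9.79 − 1) / 9.79 = 8.79 / 9.79 ≈ 0.8979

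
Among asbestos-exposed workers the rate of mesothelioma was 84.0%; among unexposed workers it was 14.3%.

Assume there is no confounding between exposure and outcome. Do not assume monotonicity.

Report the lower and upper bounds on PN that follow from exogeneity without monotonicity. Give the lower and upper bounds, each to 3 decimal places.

p₁ = 0.84, p₀ = 0.143.
Under exogeneity alone the bounds on PN are max{0,(p₁−p₀)/p₁} ≤ PN ≤ min{1,(1−p₀)/p₁}.
  lower = (p₁ − p₀)/p₁ = 0.697 / 0.84 ≈ 0.8298
  upper = min{1, (1 − p₀)/p₁} = 0.857 / 0.84 ≈ 1.0202 → capped at 1

0.830 ≤ PN ≤ 1.000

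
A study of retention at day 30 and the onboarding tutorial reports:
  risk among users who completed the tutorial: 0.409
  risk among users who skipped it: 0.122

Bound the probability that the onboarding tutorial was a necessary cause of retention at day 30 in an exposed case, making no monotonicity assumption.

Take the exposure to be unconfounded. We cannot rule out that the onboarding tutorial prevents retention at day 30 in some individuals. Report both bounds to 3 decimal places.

Let p₁ = 0.409, p₀ = 0.122.
Under exogeneity alone the bounds on PN are max{0,(p₁−p₀)/p₁} ≤ PN ≤ min{1,(1−p₀)/p₁}.
  lower = (p₁ − p₀)/p₁ = 0.287 / 0.409 ≈ 0.7017
  upper = min{1, (1 − p₀)/p₁} = 0.878 / 0.409 ≈ 2.1467 → capped at 1

0.702 ≤ PN ≤ 1.000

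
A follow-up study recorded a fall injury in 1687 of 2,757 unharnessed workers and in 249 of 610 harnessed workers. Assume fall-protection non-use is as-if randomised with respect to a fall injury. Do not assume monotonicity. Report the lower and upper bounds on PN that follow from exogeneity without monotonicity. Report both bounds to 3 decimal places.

0.333 ≤ PN ≤ 0.967

p₁ = P(outcome | exposed) = 1687/2757 = 0.6119
p₀ = P(outcome | unexposed) = 249/610 = 0.4082
Under exogeneity alone the bounds on PN are max{0,(p₁−p₀)/p₁} ≤ PN ≤ min{1,(1−p₀)/p₁}.
  lower = (p₁ − p₀)/p₁ = 0.2037 / 0.6119 ≈ 0.3329
  upper = min{1, (1 − p₀)/p₁} = 0.5918 / 0.6119 ≈ 0.9672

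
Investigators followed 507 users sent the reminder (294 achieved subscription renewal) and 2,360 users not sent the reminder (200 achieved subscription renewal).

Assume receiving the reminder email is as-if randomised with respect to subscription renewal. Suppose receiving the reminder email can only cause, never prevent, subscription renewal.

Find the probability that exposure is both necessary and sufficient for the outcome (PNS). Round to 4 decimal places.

PNS ≈ 0.4951

p₁ = P(outcome | exposed) = 294/507 = 0.57988
p₀ = P(outcome | unexposed) = 200/2360 = 0.084746
Under exogeneity and monotonicity, PNS = p₁ − p₀.
PNS = 0.57988 − 0.084746 = 0.49514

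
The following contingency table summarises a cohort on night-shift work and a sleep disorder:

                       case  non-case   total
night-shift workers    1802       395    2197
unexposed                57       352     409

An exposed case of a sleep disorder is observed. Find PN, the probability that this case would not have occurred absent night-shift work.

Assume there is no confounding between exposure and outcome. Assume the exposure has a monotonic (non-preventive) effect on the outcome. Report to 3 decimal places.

p₁ = P(outcome | exposed) = 1802/2197 = 0.82021
p₀ = P(outcome | unexposed) = 57/409 = 0.13936
Under exogeneity and monotonicity, PN = (p₁ − p₀)/p₁.
PN = (0.82021 − 0.13936) / 0.82021 ≈ 0.8301

PN ≈ 0.830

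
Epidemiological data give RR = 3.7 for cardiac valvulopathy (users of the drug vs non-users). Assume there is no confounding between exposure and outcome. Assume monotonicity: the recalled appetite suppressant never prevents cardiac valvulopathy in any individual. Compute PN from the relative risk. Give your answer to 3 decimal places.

Under exogeneity and monotonicity, PN = (RR − 1) / RR = 1 − 1/RR.
PN = (3.7 − 1) / 3.7 = 2.7 / 3.7 ≈ 0.7297

PN ≈ 0.730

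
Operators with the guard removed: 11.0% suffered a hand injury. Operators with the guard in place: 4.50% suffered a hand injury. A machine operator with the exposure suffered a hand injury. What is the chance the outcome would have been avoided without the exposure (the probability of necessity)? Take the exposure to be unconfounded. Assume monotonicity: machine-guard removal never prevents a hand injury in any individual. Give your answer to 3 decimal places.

p₁ = 0.11, p₀ = 0.045.
Under exogeneity and monotonicity, PN = (p₁ − p₀) / p₁.
PN = (0.11 − 0.045) / 0.11 = 0.065 / 0.11 ≈ 0.5909

PN ≈ 0.591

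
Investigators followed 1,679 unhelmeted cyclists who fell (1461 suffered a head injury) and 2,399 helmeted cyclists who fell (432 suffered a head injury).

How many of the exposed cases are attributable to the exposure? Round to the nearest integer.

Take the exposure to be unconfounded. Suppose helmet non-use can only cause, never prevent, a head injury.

about 1159 cases

p₁ = P(outcome | exposed) = 1461/1679 = 0.87016
p₀ = P(outcome | unexposed) = 432/2399 = 0.18008
PN = (p₁ − p₀)/p₁ = (0.87016 − 0.18008) / 0.87016 ≈ 0.79306.
Attributable cases ≈ PN × (exposed cases) = 0.79306 × 1461 ≈ 1158.65.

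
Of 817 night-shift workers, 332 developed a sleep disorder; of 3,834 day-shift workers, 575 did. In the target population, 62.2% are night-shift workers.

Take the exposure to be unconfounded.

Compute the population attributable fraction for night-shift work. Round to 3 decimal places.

p₁ = P(outcome | exposed) = 332/817 = 0.40636
p₀ = P(outcome | unexposed) = 575/3834 = 0.14997
Overall risk P(Y=1) = π·p₁ + (1−π)·p₀ = 0.622×0.40636 + 0.378×0.14997 = 0.30945.
Under exogeneity, PAF = [P(Y=1) − p₀] / P(Y=1).
PAF = (0.30945 − 0.14997) / 0.30945 ≈ 0.5154

PAF ≈ 0.515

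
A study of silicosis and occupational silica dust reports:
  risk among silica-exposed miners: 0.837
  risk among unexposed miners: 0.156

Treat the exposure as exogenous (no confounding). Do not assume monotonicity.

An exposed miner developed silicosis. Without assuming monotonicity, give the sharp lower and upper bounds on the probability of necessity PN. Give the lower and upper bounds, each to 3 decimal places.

Let p₁ = 0.837, p₀ = 0.156.
Under exogeneity alone the bounds on PN are max{0,(p₁−p₀)/p₁} ≤ PN ≤ min{1,(1−p₀)/p₁}.
  lower = (p₁ − p₀)/p₁ = 0.681 / 0.837 ≈ 0.8136
  upper = min{1, (1 − p₀)/p₁} = 0.844 / 0.837 ≈ 1.0084 → capped at 1

0.814 ≤ PN ≤ 1.000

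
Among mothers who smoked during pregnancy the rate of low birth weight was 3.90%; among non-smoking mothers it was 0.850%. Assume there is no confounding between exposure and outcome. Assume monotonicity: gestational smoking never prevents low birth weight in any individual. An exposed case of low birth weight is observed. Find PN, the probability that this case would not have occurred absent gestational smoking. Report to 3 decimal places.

p₁ = 0.039, p₀ = 0.0085.
Under exogeneity and monotonicity, PN = (p₁ − p₀) / p₁.
PN = (0.039 − 0.0085) / 0.039 = 0.0305 / 0.039 ≈ 0.7821

PN ≈ 0.782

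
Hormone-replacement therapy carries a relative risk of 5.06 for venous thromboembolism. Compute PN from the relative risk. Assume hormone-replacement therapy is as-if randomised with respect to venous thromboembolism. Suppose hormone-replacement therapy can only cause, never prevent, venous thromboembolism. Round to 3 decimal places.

Under exogeneity and monotonicity, PN = (RR − 1) / RR = 1 − 1/RR.
PN = (5.06 − 1) / 5.06 = 4.06 / 5.06 ≈ 0.8024

PN ≈ 0.802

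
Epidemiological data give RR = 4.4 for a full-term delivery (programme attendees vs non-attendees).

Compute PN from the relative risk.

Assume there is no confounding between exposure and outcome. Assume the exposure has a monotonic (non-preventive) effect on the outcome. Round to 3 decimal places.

Under exogeneity and monotonicity, PN = (RR − 1) / RR = 1 − 1/RR.
PN = (4.4 − 1) / 4.4 = 3.4 / 4.4 ≈ 0.7727

PN ≈ 0.773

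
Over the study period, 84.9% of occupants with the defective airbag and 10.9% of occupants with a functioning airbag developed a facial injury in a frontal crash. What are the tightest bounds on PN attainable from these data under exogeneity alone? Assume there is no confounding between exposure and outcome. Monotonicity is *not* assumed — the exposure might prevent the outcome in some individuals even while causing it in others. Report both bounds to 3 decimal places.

0.872 ≤ PN ≤ 1.000

p₁ = 0.849, p₀ = 0.109.
Under exogeneity alone the bounds on PN are max{0,(p₁−p₀)/p₁} ≤ PN ≤ min{1,(1−p₀)/p₁}.
  lower = (p₁ − p₀)/p₁ = 0.74 / 0.849 ≈ 0.8716
  upper = min{1, (1 − p₀)/p₁} = 0.891 / 0.849 ≈ 1.0495 → capped at 1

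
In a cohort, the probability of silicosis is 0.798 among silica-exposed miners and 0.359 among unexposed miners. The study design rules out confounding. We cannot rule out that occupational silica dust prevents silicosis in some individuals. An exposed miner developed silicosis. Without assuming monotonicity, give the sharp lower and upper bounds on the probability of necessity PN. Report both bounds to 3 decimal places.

Let p₁ = 0.798, p₀ = 0.359.
Under exogeneity alone the bounds on PN are max{0,(p₁−p₀)/p₁} ≤ PN ≤ min{1,(1−p₀)/p₁}.
  lower = (p₁ − p₀)/p₁ = 0.439 / 0.798 ≈ 0.5501
  upper = min{1, (1 − p₀)/p₁} = 0.641 / 0.798 ≈ 0.8033

0.550 ≤ PN ≤ 0.803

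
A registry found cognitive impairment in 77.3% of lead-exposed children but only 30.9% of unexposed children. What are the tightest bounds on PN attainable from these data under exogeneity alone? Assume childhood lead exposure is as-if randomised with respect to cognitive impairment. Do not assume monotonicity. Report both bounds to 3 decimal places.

0.600 ≤ PN ≤ 0.894

p₁ = 0.773, p₀ = 0.309.
Under exogeneity alone the bounds on PN are max{0,(p₁−p₀)/p₁} ≤ PN ≤ min{1,(1−p₀)/p₁}.
  lower = (p₁ − p₀)/p₁ = 0.464 / 0.773 ≈ 0.6003
  upper = min{1, (1 − p₀)/p₁} = 0.691 / 0.773 ≈ 0.8939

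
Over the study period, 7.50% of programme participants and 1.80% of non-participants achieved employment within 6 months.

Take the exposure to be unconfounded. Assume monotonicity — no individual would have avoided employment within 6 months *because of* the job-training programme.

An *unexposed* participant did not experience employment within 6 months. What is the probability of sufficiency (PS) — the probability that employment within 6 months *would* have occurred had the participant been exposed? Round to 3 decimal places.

p₁ = 0.075, p₀ = 0.018.
Under exogeneity and monotonicity, PS = (p₁ − p₀) / (1 − p₀).
PS = (0.075 − 0.018) / (1 − 0.018) = 0.057 / 0.982 ≈ 0.0580

PS ≈ 0.058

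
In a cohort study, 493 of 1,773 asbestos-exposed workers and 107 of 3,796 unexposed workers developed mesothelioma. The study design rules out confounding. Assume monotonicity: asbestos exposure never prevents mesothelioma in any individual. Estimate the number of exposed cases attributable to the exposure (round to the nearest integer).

about 443 cases

p₁ = P(outcome | exposed) = 493/1773 = 0.27806
p₀ = P(outcome | unexposed) = 107/3796 = 0.028188
PN = (p₁ − p₀)/p₁ = (0.27806 − 0.028188) / 0.27806 ≈ 0.89863.
Attributable cases ≈ PN × (exposed cases) = 0.89863 × 493 ≈ 443.02.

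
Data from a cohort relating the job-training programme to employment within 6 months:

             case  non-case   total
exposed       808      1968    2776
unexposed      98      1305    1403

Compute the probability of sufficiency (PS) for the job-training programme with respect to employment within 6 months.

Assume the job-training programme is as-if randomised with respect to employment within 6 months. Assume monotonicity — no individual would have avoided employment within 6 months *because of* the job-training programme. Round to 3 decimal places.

p₁ = P(outcome | exposed) = 808/2776 = 0.29107
p₀ = P(outcome | unexposed) = 98/1403 = 0.06985
Under exogeneity and monotonicity, PS = (p₁ − p₀) / (1 − p₀).
PS = (0.29107 − 0.06985) / (1 − 0.06985) = 0.22122 / 0.93015 ≈ 0.2378

PS ≈ 0.238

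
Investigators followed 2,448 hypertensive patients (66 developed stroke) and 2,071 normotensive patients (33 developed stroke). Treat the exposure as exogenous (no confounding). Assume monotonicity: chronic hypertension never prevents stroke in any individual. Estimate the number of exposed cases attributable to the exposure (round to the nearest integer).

about 27 cases

p₁ = P(outcome | exposed) = 66/2448 = 0.026961
p₀ = P(outcome | unexposed) = 33/2071 = 0.015934
PN = (p₁ − p₀)/p₁ = (0.026961 − 0.015934) / 0.026961 ≈ 0.40898.
Attributable cases ≈ PN × (exposed cases) = 0.40898 × 66 ≈ 26.99.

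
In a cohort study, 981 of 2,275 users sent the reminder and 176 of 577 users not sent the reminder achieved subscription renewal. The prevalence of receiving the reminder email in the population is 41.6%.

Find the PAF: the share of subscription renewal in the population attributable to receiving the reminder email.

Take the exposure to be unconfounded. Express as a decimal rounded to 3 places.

PAF ≈ 0.147

p₁ = P(outcome | exposed) = 981/2275 = 0.43121
p₀ = P(outcome | unexposed) = 176/577 = 0.30503
Overall risk P(Y=1) = π·p₁ + (1−π)·p₀ = 0.416×0.43121 + 0.584×0.30503 = 0.35752.
Under exogeneity, PAF = [P(Y=1) − p₀] / P(Y=1).
PAF = (0.35752 − 0.30503) / 0.35752 ≈ 0.1468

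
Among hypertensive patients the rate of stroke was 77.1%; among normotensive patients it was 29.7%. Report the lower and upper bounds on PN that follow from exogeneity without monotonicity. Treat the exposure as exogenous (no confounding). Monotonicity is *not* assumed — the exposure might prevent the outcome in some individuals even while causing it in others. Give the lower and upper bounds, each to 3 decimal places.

p₁ = 0.771, p₀ = 0.297.
Under exogeneity alone the bounds on PN are max{0,(p₁−p₀)/p₁} ≤ PN ≤ min{1,(1−p₀)/p₁}.
  lower = (p₁ − p₀)/p₁ = 0.474 / 0.771 ≈ 0.6148
  upper = min{1, (1 − p₀)/p₁} = 0.703 / 0.771 ≈ 0.9118

0.615 ≤ PN ≤ 0.912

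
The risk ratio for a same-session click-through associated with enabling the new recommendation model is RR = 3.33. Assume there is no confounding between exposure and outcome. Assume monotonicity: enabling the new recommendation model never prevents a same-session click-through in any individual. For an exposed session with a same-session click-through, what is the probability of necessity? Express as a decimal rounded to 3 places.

Under exogeneity and monotonicity, PN = (RR − 1) / RR = 1 − 1/RR.
PN = (3.33 − 1) / 3.33 = 2.33 / 3.33 ≈ 0.6997

PN ≈ 0.700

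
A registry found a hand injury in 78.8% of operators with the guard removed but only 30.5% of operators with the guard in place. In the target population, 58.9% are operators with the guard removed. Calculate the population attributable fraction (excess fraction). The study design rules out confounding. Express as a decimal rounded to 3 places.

PAF ≈ 0.483

p₁ = 0.788, p₀ = 0.305.
Overall risk P(Y=1) = π·p₁ + (1−π)·p₀ = 0.589×0.788 + 0.411×0.305 = 0.58949.
Under exogeneity, PAF = [P(Y=1) − p₀] / P(Y=1).
PAF = (0.58949 − 0.305) / 0.58949 ≈ 0.4826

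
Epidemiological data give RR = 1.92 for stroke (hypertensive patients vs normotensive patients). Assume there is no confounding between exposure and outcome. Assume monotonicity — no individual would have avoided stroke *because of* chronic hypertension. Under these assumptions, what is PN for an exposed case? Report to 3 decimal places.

PN ≈ 0.479

Under exogeneity and monotonicity, PN = (RR − 1) / RR = 1 − 1/RR.
PN = (1.92 − 1) / 1.92 = 0.92 / 1.92 ≈ 0.4792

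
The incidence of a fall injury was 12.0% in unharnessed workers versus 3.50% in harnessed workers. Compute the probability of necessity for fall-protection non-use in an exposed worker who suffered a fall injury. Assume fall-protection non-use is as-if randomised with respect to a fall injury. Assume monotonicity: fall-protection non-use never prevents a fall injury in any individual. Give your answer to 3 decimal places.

p₁ = 0.12, p₀ = 0.035.
Under exogeneity and monotonicity, PN = (p₁ − p₀) / p₁.
PN = (0.12 − 0.035) / 0.12 = 0.085 / 0.12 ≈ 0.7083

PN ≈ 0.708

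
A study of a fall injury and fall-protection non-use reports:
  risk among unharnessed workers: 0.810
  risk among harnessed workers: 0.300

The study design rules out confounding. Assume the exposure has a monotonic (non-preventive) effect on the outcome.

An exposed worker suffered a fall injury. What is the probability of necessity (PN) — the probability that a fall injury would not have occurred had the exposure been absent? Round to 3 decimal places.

PN ≈ 0.630

Let p₁ = 0.81, p₀ = 0.3.
Under exogeneity and monotonicity, PN = (p₁ − p₀) / p₁.
PN = (0.81 − 0.3) / 0.81 = 0.51 / 0.81 ≈ 0.6296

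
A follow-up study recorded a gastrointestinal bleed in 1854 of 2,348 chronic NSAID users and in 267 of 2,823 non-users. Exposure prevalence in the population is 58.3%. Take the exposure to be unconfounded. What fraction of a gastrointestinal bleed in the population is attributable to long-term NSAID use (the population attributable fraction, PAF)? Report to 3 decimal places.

PAF ≈ 0.811

p₁ = P(outcome | exposed) = 1854/2348 = 0.78961
p₀ = P(outcome | unexposed) = 267/2823 = 0.09458
Overall risk P(Y=1) = π·p₁ + (1−π)·p₀ = 0.583×0.78961 + 0.417×0.09458 = 0.49978.
Under exogeneity, PAF = [P(Y=1) − p₀] / P(Y=1).
PAF = (0.49978 − 0.09458) / 0.49978 ≈ 0.8108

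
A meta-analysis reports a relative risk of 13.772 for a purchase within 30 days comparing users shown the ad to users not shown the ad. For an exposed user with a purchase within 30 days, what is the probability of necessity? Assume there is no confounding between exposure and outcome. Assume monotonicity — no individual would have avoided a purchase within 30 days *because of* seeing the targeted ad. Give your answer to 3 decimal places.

Under exogeneity and monotonicity, PN = (RR − 1) / RR = 1 − 1/RR.
PN = (13.772 − 1) / 13.772 = 12.77 / 13.772 ≈ 0.9274

PN ≈ 0.927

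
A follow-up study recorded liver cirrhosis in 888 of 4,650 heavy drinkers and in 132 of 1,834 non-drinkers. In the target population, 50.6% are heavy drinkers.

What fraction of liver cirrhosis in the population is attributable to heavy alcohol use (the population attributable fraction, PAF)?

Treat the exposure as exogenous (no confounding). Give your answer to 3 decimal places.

p₁ = P(outcome | exposed) = 888/4650 = 0.19097
p₀ = P(outcome | unexposed) = 132/1834 = 0.071974
Overall risk P(Y=1) = π·p₁ + (1−π)·p₀ = 0.506×0.19097 + 0.494×0.071974 = 0.13218.
Under exogeneity, PAF = [P(Y=1) − p₀] / P(Y=1).
PAF = (0.13218 − 0.071974) / 0.13218 ≈ 0.4555

PAF ≈ 0.456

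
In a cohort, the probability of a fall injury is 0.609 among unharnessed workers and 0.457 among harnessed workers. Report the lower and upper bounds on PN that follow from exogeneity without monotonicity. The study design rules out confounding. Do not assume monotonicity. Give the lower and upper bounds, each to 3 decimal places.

Let p₁ = 0.609, p₀ = 0.457.
Under exogeneity alone the bounds on PN are max{0,(p₁−p₀)/p₁} ≤ PN ≤ min{1,(1−p₀)/p₁}.
  lower = (p₁ − p₀)/p₁ = 0.152 / 0.609 ≈ 0.2496
  upper = min{1, (1 − p₀)/p₁} = 0.543 / 0.609 ≈ 0.8916

0.250 ≤ PN ≤ 0.892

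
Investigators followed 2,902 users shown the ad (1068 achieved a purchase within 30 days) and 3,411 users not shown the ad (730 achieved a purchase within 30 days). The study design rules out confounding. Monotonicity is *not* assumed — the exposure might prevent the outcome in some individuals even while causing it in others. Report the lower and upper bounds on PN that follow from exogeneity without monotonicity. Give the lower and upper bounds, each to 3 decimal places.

0.418 ≤ PN ≤ 1.000

p₁ = P(outcome | exposed) = 1068/2902 = 0.36802
p₀ = P(outcome | unexposed) = 730/3411 = 0.21401
Under exogeneity alone the bounds on PN are max{0,(p₁−p₀)/p₁} ≤ PN ≤ min{1,(1−p₀)/p₁}.
  lower = (p₁ − p₀)/p₁ = 0.15401 / 0.36802 ≈ 0.4185
  upper = min{1, (1 − p₀)/p₁} = 0.78599 / 0.36802 ≈ 2.1357 → capped at 1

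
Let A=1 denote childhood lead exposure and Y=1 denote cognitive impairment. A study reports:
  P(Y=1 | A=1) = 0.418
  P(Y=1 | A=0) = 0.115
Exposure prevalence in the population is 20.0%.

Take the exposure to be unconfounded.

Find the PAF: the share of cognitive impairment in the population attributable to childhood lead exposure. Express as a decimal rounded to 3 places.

Let p₁ = 0.418, p₀ = 0.115.
Overall risk P(Y=1) = π·p₁ + (1−π)·p₀ = 0.2×0.418 + 0.8×0.115 = 0.1756.
Under exogeneity, PAF = [P(Y=1) − p₀] / P(Y=1).
PAF = (0.1756 − 0.115) / 0.1756 ≈ 0.3451

PAF ≈ 0.345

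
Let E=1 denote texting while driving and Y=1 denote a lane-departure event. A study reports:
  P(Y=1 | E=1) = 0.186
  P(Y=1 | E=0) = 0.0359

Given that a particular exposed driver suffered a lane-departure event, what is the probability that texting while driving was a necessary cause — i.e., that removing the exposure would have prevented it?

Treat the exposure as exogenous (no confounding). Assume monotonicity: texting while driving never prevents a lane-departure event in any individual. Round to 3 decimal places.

PN ≈ 0.807

Let p₁ = 0.186, p₀ = 0.0359.
Under exogeneity and monotonicity, PN = (p₁ − p₀) / p₁.
PN = (0.186 − 0.0359) / 0.186 = 0.1501 / 0.186 ≈ 0.8070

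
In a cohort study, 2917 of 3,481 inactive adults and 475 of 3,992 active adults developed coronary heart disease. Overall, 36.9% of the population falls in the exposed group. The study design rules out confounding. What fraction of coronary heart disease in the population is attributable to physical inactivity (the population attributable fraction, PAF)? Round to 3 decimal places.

PAF ≈ 0.690

p₁ = P(outcome | exposed) = 2917/3481 = 0.83798
p₀ = P(outcome | unexposed) = 475/3992 = 0.11899
Overall risk P(Y=1) = π·p₁ + (1−π)·p₀ = 0.369×0.83798 + 0.631×0.11899 = 0.3843.
Under exogeneity, PAF = [P(Y=1) − p₀] / P(Y=1).
PAF = (0.3843 − 0.11899) / 0.3843 ≈ 0.6904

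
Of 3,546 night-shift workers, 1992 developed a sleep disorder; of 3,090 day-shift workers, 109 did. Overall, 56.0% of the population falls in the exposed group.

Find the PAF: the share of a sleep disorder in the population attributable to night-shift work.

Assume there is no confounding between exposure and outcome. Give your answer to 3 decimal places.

PAF ≈ 0.893

p₁ = P(outcome | exposed) = 1992/3546 = 0.56176
p₀ = P(outcome | unexposed) = 109/3090 = 0.035275
Overall risk P(Y=1) = π·p₁ + (1−π)·p₀ = 0.56×0.56176 + 0.44×0.035275 = 0.33011.
Under exogeneity, PAF = [P(Y=1) − p₀] / P(Y=1).
PAF = (0.33011 − 0.035275) / 0.33011 ≈ 0.8931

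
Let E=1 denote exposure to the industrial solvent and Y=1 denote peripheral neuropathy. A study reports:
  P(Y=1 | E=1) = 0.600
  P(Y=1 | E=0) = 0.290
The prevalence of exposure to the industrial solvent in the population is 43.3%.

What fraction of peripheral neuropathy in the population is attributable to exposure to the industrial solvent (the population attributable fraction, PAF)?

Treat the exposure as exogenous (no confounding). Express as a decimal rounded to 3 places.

Let p₁ = 0.6, p₀ = 0.29.
Overall risk P(Y=1) = π·p₁ + (1−π)·p₀ = 0.433×0.6 + 0.567×0.29 = 0.42423.
Under exogeneity, PAF = [P(Y=1) − p₀] / P(Y=1).
PAF = (0.42423 − 0.29) / 0.42423 ≈ 0.3164

PAF ≈ 0.316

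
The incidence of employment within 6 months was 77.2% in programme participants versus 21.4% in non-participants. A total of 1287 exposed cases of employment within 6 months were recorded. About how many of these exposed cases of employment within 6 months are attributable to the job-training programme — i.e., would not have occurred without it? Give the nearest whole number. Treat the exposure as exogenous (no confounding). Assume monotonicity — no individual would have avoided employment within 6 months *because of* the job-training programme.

about 930 cases

p₁ = 0.772, p₀ = 0.214.
PN = (p₁ − p₀)/p₁ = (0.772 − 0.214) / 0.772 ≈ 0.72280.
Attributable cases ≈ PN × (exposed cases) = 0.72280 × 1287 ≈ 930.24.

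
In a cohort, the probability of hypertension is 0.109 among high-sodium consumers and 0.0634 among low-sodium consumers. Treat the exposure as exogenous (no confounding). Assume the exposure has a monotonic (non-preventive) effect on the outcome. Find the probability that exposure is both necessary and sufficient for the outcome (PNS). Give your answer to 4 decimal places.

Let p₁ = 0.109, p₀ = 0.0634.
Under exogeneity and monotonicity, PNS = p₁ − p₀.
PNS = 0.109 − 0.0634 = 0.0456

PNS ≈ 0.0456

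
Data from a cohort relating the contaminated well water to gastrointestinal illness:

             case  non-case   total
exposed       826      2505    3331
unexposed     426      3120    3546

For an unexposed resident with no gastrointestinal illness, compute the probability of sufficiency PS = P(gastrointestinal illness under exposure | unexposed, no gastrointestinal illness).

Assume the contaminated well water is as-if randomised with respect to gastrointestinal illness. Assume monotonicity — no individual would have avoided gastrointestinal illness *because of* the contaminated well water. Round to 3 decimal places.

PS ≈ 0.145

p₁ = P(outcome | exposed) = 826/3331 = 0.24797
p₀ = P(outcome | unexposed) = 426/3546 = 0.12014
Under exogeneity and monotonicity, PS = (p₁ − p₀) / (1 − p₀).
PS = (0.24797 − 0.12014) / (1 − 0.12014) = 0.12784 / 0.87986 ≈ 0.1453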